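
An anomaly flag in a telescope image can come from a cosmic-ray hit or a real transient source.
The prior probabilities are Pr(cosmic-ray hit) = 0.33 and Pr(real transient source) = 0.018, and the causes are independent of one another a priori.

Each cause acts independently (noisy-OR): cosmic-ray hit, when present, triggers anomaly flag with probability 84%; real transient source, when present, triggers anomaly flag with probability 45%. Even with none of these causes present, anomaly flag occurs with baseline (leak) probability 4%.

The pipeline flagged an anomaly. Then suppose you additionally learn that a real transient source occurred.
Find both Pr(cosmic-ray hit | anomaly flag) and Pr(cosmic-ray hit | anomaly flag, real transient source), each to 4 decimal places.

Pr(cosmic-ray hit | anomaly flag) ≈ 0.8973; Pr(cosmic-ray hit | anomaly flag, real transient source) ≈ 0.4886

Under noisy-OR, P(anomaly flag | causes) = 1 − (1−0.04)·∏(1−qᵢ) over the active causes.
P(anomaly flag) = 0.04*0.67*0.982 + 0.472*0.67*0.018 + 0.8464*0.33*0.982 + 0.91552*0.33*0.018 = 0.026318 + 0.005692 + 0.274284 + 0.005438 = 0.311732
The cosmic-ray hit-present share is 0.274284 + 0.005438 = 0.279722.
So P(cosmic-ray hit | anomaly flag) = 0.279722/0.311732 ≈ 0.8973.

Now also conditioning on real transient source=true:
By total probability over both values of cosmic-ray hit:
  P(anomaly flag | real transient source) = 0.472·0.67 + 0.91552·0.33
        = 0.316240 + 0.302122 = 0.618362
Configurations with cosmic-ray hit contribute 0.302122, so
  P(cosmic-ray hit | anomaly flag, real transient source) = 0.302122 / 0.618362 ≈ 0.4886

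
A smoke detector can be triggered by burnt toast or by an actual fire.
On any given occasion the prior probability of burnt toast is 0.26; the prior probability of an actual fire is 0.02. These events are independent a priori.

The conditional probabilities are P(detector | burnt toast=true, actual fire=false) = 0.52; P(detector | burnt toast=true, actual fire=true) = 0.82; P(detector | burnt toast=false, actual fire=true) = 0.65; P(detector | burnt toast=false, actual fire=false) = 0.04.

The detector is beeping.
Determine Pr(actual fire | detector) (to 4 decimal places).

Pr(actual fire | detector) ≈ 0.0792

By total probability over the 4 (burnt toast, actual fire) configurations:
  P(detector) = 0.04*0.74*0.98 + 0.65*0.74*0.02 + 0.52*0.26*0.98 + 0.82*0.26*0.02
        = 0.029008 + 0.009620 + 0.132496 + 0.004264 = 0.175388
The terms with actual fire present sum to 0.013884, so
  P(actual fire | detector) = 0.013884 / 0.175388 ≈ 0.0792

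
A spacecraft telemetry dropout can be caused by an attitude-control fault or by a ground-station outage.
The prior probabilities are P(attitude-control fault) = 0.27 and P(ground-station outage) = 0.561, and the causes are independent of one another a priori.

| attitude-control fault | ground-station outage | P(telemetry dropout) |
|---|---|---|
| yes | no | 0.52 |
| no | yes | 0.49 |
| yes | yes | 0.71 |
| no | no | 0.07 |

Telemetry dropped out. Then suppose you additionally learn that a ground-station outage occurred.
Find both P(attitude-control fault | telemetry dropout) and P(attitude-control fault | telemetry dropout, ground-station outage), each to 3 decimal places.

P(telemetry dropout) = 0.07×0.73×0.439 + 0.49×0.73×0.561 + 0.52×0.27×0.439 + 0.71×0.27×0.561 = 0.022433 + 0.200670 + 0.061636 + 0.107544 = 0.392283
Of this, 0.169180 comes from 0.061636 + 0.107544 (the attitude-control fault=true cases).
P(attitude-control fault | telemetry dropout) = 0.169180 / 0.392283 ≈ 0.431

Now condition on the additional information:
P(telemetry dropout | ground-station outage) = 0.49*0.73 + 0.71*0.27 = 0.357700 + 0.191700 = 0.549400
Restricting to configurations with attitude-control fault present: 0.71*0.27 = 0.191700.
So P(attitude-control fault | telemetry dropout, ground-station outage) = 0.191700/0.549400 ≈ 0.349.
The drop from 0.431 to 0.349 is the explaining-away (discounting) effect.

P(attitude-control fault | telemetry dropout) ≈ 0.431; P(attitude-control fault | telemetry dropout, ground-station outage) ≈ 0.349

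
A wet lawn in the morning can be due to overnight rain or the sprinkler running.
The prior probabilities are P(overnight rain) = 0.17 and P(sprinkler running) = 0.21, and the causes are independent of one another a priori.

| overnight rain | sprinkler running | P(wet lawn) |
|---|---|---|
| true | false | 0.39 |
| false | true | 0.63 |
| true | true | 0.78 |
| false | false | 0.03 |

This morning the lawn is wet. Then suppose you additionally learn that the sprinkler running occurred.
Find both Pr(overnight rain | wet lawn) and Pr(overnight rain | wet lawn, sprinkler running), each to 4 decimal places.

Weight on overnight rain=true, given the evidence: 0.052377 + 0.027846 = 0.080223
Denominator P(wet lawn): 0.03*0.83*0.79 + 0.63*0.83*0.21 + 0.39*0.17*0.79 + 0.78*0.17*0.21 = 0.209703
P(overnight rain | wet lawn) = 0.080223/0.209703 ≈ 0.3826

Now also conditioning on sprinkler running=true:
P(wet lawn | sprinkler running) = 0.63×0.83 + 0.78×0.17 = 0.522900 + 0.132600 = 0.655500
Of this, 0.132600 comes from 0.78×0.17 (the overnight rain=true cases).
Hence the posterior is 0.132600/0.655500 ≈ 0.2023.
— sprinkler running explains away the evidence for overnight rain.

Pr(overnight rain | wet lawn) ≈ 0.3826; Pr(overnight rain | wet lawn, sprinkler running) ≈ 0.2023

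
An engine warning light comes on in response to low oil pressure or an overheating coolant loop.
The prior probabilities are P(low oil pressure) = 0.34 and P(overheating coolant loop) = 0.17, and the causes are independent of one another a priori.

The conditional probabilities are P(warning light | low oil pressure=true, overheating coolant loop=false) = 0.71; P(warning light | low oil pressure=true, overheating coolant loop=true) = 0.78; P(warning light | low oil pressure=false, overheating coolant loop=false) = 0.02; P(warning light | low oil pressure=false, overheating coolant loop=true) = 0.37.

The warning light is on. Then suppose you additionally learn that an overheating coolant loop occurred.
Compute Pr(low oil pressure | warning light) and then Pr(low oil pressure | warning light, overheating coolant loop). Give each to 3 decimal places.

Pr(low oil pressure | warning light) ≈ 0.824; Pr(low oil pressure | warning light, overheating coolant loop) ≈ 0.521

P(warning light) = 0.02*0.66*0.83 + 0.37*0.66*0.17 + 0.71*0.34*0.83 + 0.78*0.34*0.17 = 0.010956 + 0.041514 + 0.200362 + 0.045084 = 0.297916
Restricting to configurations with low oil pressure present: 0.200362 + 0.045084 = 0.245446.
So P(low oil pressure | warning light) = 0.245446/0.297916 ≈ 0.824.

With the extra evidence:
Numerator (weight on configurations with low oil pressure): 0.78*0.34 = 0.265200
Denominator P(warning light | overheating coolant loop): 0.37*0.66 + 0.78*0.34 = 0.509400
Posterior = 0.265200 / 0.509400 ≈ 0.521
— overheating coolant loop explains away the evidence for low oil pressure.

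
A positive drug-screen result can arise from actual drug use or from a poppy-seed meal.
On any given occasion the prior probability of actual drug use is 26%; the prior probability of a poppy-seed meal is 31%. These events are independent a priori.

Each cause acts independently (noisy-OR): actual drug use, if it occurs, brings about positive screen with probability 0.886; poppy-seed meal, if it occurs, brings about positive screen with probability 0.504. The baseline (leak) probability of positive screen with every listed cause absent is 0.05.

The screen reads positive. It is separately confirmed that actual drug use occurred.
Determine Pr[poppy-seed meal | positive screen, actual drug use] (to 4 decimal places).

Under noisy-OR, P(positive screen | causes) = 1 − (1−0.05)·∏(1−qᵢ) over the active causes.
Weight on poppy-seed meal=true, given the evidence: 0.946283·0.31 = 0.293348
Denominator P(positive screen | actual drug use): 0.8917·0.69 + 0.946283·0.31 = 0.908621
P(poppy-seed meal | positive screen, actual drug use) = 0.293348/0.908621 ≈ 0.3228

Pr[poppy-seed meal | positive screen, actual drug use] ≈ 0.3228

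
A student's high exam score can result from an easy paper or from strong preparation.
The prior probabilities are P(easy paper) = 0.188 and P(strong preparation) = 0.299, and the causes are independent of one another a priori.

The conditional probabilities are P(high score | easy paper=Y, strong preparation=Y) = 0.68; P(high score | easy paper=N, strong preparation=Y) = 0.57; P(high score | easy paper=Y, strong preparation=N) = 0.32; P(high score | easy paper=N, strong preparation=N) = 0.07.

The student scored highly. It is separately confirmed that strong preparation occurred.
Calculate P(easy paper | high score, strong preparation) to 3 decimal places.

P(easy paper | high score, strong preparation) ≈ 0.216

Weight on easy paper=true, given the evidence: 0.68*0.188 = 0.127840
Normalizer over all consistent configurations: 0.57*0.812 + 0.68*0.188 = 0.590680
Posterior = 0.127840 / 0.590680 ≈ 0.216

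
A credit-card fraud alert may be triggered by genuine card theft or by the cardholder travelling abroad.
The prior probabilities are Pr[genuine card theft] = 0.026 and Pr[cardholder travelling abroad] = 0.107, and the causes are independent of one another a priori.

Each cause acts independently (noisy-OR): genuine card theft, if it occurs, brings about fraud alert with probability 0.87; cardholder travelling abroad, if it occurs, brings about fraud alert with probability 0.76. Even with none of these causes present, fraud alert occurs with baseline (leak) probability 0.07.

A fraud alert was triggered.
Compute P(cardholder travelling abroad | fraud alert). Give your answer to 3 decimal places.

Under noisy-OR, P(fraud alert | causes) = 1 − (1−0.07)·∏(1−qᵢ) over the active causes.
Sum P(fraud alert|·) weighted by the priors over the 4 (genuine card theft, cardholder travelling abroad) configurations:
  P(fraud alert) = 0.07*0.974*0.893 + 0.7768*0.974*0.107 + 0.8791*0.026*0.893 + 0.970984*0.026*0.107
        = 0.060885 + 0.080957 + 0.020411 + 0.002701 = 0.164954
The terms with cardholder travelling abroad present sum to 0.083658, so
  P(cardholder travelling abroad | fraud alert) = 0.083658 / 0.164954 ≈ 0.507

P(cardholder travelling abroad | fraud alert) ≈ 0.507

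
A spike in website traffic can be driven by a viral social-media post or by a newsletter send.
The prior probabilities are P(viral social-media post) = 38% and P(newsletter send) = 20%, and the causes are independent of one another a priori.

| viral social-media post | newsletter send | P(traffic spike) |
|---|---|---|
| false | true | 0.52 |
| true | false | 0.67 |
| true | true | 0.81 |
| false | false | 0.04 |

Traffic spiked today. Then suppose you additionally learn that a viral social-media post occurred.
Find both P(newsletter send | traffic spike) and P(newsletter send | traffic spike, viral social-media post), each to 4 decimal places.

P(traffic spike) = 0.04*0.62*0.8 + 0.52*0.62*0.2 + 0.67*0.38*0.8 + 0.81*0.38*0.2 = 0.019840 + 0.064480 + 0.203680 + 0.061560 = 0.349560
The newsletter send-present share is 0.064480 + 0.061560 = 0.126040.
Hence the posterior is 0.126040/0.349560 ≈ 0.3606.

Now condition on the additional information:
For the numerator, keep only newsletter send=true terms: 0.81*0.2 = 0.162000
Normalizer over all consistent configurations: 0.67*0.8 + 0.81*0.2 = 0.698000
Posterior = 0.162000 / 0.698000 ≈ 0.2321
— viral social-media post explains away the evidence for newsletter send.

P(newsletter send | traffic spike) ≈ 0.3606; P(newsletter send | traffic spike, viral social-media post) ≈ 0.2321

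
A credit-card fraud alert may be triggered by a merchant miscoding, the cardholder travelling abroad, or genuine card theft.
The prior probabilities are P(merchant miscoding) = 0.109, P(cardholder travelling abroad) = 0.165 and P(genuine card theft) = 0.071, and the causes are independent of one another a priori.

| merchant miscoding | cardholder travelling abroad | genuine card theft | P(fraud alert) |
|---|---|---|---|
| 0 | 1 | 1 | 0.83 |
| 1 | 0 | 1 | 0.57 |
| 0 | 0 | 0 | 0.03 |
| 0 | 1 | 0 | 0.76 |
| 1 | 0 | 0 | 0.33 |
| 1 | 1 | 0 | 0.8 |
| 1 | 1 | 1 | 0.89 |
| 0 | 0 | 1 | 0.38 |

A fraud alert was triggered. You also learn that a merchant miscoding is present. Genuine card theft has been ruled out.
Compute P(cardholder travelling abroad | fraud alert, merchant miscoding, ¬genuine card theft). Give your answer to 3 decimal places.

P(cardholder travelling abroad | fraud alert, merchant miscoding, ¬genuine card theft) ≈ 0.324

Enumerate both values of cardholder travelling abroad and weight by the priors:
  P(fraud alert | merchant miscoding, ¬genuine card theft) = 0.33*0.835 + 0.8*0.165
        = 0.275550 + 0.132000 = 0.407550
Keeping only the cardholder travelling abroad-present terms gives 0.132000, so
  P(cardholder travelling abroad | fraud alert, merchant miscoding, ¬genuine card theft) = 0.132000 / 0.407550 ≈ 0.324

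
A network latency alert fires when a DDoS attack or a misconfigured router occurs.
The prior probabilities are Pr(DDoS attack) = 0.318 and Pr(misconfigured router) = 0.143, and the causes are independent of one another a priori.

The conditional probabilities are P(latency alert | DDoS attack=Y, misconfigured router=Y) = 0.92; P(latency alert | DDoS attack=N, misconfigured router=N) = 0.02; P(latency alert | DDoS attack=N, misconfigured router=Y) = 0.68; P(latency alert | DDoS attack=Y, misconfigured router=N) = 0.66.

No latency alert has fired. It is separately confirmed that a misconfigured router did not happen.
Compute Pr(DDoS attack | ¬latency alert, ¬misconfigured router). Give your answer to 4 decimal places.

Pr(DDoS attack | ¬latency alert, ¬misconfigured router) ≈ 0.1392

Numerator (weight on configurations with DDoS attack): 0.34*0.318 = 0.108120
Denominator P(¬latency alert | ¬misconfigured router): 0.98*0.682 + 0.34*0.318 = 0.776480
Posterior = 0.108120 / 0.776480 ≈ 0.1392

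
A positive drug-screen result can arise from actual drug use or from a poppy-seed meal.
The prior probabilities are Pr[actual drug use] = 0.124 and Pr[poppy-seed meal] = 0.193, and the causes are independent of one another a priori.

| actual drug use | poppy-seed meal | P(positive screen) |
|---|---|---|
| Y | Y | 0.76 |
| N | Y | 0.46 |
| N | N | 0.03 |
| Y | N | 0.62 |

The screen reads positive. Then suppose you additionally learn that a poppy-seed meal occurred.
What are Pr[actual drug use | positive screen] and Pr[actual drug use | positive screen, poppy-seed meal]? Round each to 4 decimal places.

Weight on actual drug use=true, given the evidence: 0.062042 + 0.018188 = 0.080230
The normalizing constant is 0.03*0.876*0.807 + 0.46*0.876*0.193 + 0.62*0.124*0.807 + 0.76*0.124*0.193 = 0.179209
P(actual drug use | positive screen) = 0.080230/0.179209 ≈ 0.4477

With the extra evidence:
Numerator (weight on configurations with actual drug use): 0.76*0.124 = 0.094240
Denominator P(positive screen | poppy-seed meal): 0.46*0.876 + 0.76*0.124 = 0.497200
Posterior = 0.094240 / 0.497200 ≈ 0.1895

Pr[actual drug use | positive screen] ≈ 0.4477; Pr[actual drug use | positive screen, poppy-seed meal] ≈ 0.1895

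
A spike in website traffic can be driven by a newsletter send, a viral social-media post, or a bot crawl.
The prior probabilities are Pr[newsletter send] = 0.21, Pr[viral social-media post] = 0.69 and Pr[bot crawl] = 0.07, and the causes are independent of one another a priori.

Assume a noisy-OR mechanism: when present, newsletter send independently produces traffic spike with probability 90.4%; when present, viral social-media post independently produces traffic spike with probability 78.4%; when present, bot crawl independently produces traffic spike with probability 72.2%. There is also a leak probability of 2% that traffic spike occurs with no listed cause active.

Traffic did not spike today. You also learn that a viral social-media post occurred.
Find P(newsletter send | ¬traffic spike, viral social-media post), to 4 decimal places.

Under noisy-OR, P(traffic spike | causes) = 1 − (1−0.02)·∏(1−qᵢ) over the active causes.
By total probability over the 4 (newsletter send, bot crawl) configurations:
  P(¬traffic spike | viral social-media post) = 0.21168·0.79·0.93 + 0.058847·0.79·0.07 + 0.020321·0.21·0.93 + 0.005649·0.21·0.07
        = 0.155521 + 0.003254 + 0.003969 + 0.000083 = 0.162827
Keeping only the newsletter send-present terms gives 0.004052, so
  P(newsletter send | ¬traffic spike, viral social-media post) = 0.004052 / 0.162827 ≈ 0.0249

P(newsletter send | ¬traffic spike, viral social-media post) ≈ 0.0249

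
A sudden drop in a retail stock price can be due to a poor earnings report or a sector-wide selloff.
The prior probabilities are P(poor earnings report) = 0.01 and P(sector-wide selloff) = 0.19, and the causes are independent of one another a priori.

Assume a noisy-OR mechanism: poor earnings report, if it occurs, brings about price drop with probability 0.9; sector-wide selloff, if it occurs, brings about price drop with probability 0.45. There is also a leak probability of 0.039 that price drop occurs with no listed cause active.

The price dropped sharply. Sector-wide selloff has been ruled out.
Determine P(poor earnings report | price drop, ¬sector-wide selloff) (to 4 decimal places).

P(poor earnings report | price drop, ¬sector-wide selloff) ≈ 0.1897

Under noisy-OR, P(price drop | causes) = 1 − (1−0.039)·∏(1−qᵢ) over the active causes.
P(price drop | ¬sector-wide selloff) = 0.039·0.99 + 0.9039·0.01 = 0.038610 + 0.009039 = 0.047649
Of this, 0.009039 comes from 0.9039·0.01 (the poor earnings report=true cases).
Hence the posterior is 0.009039/0.047649 ≈ 0.1897.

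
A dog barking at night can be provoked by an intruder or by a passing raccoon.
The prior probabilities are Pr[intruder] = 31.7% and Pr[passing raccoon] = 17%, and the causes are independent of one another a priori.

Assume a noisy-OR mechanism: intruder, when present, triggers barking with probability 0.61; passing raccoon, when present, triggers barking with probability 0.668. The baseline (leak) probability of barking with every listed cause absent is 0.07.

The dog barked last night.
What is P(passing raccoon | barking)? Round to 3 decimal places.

P(passing raccoon | barking) ≈ 0.381

Under noisy-OR, P(barking | causes) = 1 − (1−0.07)·∏(1−qᵢ) over the active causes.
P(barking) = 0.07*0.683*0.83 + 0.69124*0.683*0.17 + 0.6373*0.317*0.83 + 0.879584*0.317*0.17 = 0.039682 + 0.080260 + 0.167680 + 0.047401 = 0.335023
Of this, 0.127661 comes from 0.080260 + 0.047401 (the passing raccoon=true cases).
P(passing raccoon | barking) = 0.127661 / 0.335023 ≈ 0.381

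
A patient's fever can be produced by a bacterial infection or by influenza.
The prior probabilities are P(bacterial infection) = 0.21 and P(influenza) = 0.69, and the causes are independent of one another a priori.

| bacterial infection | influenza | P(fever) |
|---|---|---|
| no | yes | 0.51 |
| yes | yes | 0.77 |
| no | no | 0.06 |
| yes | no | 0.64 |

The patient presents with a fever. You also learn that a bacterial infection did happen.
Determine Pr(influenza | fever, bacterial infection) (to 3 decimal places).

By total probability over both values of influenza:
  P(fever | bacterial infection) = 0.64·0.31 + 0.77·0.69
        = 0.198400 + 0.531300 = 0.729700
Keeping only the influenza-present terms gives 0.531300, so
  P(influenza | fever, bacterial infection) = 0.531300 / 0.729700 ≈ 0.728

Pr(influenza | fever, bacterial infection) ≈ 0.728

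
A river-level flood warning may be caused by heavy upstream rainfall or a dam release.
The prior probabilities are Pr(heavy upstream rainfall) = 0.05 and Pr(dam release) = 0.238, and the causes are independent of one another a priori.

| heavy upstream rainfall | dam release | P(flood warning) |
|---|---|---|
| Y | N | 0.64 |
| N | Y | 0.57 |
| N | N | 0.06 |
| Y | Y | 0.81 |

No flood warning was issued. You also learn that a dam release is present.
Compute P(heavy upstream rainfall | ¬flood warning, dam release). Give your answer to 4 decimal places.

P(heavy upstream rainfall | ¬flood warning, dam release) ≈ 0.0227

Sum P(¬flood warning|·) weighted by the priors over both values of heavy upstream rainfall:
  P(¬flood warning | dam release) = 0.43·0.95 + 0.19·0.05
        = 0.408500 + 0.009500 = 0.418000
Keeping only the heavy upstream rainfall-present terms gives 0.009500, so
  P(heavy upstream rainfall | ¬flood warning, dam release) = 0.009500 / 0.418000 ≈ 0.0227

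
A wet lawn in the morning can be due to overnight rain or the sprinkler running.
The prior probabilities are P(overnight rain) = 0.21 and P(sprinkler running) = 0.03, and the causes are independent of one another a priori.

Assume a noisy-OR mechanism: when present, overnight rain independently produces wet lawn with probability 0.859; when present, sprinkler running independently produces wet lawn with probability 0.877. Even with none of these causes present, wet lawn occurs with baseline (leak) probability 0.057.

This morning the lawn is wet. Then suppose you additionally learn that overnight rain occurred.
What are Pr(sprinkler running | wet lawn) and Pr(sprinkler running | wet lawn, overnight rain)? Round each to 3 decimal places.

Pr(sprinkler running | wet lawn) ≈ 0.110; Pr(sprinkler running | wet lawn, overnight rain) ≈ 0.034

Under noisy-OR, P(wet lawn | causes) = 1 − (1−0.057)·∏(1−qᵢ) over the active causes.
By total probability over the 4 (overnight rain, sprinkler running) configurations:
  P(wet lawn) = 0.057*0.79*0.97 + 0.884011*0.79*0.03 + 0.867037*0.21*0.97 + 0.983646*0.21*0.03
        = 0.043679 + 0.020951 + 0.176615 + 0.006197 = 0.247442
Configurations with sprinkler running contribute 0.027148, so
  P(sprinkler running | wet lawn) = 0.027148 / 0.247442 ≈ 0.110

With the extra evidence:
Numerator (weight on configurations with sprinkler running): 0.983646*0.03 = 0.029509
Denominator P(wet lawn | overnight rain): 0.867037*0.97 + 0.983646*0.03 = 0.870535
Posterior = 0.029509 / 0.870535 ≈ 0.034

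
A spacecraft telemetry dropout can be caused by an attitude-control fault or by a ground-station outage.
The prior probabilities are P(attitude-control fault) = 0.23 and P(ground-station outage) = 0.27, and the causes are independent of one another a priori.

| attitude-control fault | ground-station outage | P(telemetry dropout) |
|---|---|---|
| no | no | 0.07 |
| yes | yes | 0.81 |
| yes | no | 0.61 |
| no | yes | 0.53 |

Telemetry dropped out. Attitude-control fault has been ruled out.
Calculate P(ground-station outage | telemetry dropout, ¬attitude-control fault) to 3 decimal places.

P(ground-station outage | telemetry dropout, ¬attitude-control fault) ≈ 0.737

P(telemetry dropout | ¬attitude-control fault) = 0.07*0.73 + 0.53*0.27 = 0.051100 + 0.143100 = 0.194200
Of this, 0.143100 comes from 0.53*0.27 (the ground-station outage=true cases).
P(ground-station outage | telemetry dropout, ¬attitude-control fault) = 0.143100 / 0.194200 ≈ 0.737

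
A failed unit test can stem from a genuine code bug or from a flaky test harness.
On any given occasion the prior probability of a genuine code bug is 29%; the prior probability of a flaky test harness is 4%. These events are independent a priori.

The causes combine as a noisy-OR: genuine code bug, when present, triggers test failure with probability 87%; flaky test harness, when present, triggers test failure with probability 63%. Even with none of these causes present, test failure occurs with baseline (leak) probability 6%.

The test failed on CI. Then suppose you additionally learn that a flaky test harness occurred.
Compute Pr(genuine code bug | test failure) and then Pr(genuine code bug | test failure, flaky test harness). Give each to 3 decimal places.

Under noisy-OR, P(test failure | causes) = 1 − (1−0.06)·∏(1−qᵢ) over the active causes.
Sum P(test failure|·) weighted by the priors over the 4 (genuine code bug, flaky test harness) configurations:
  P(test failure) = 0.06*0.71*0.96 + 0.6522*0.71*0.04 + 0.8778*0.29*0.96 + 0.954786*0.29*0.04
        = 0.040896 + 0.018522 + 0.244380 + 0.011076 = 0.314874
Keeping only the genuine code bug-present terms gives 0.255456, so
  P(genuine code bug | test failure) = 0.255456 / 0.314874 ≈ 0.811

Now condition on the additional information:
For the numerator, keep only genuine code bug=true terms: 0.954786*0.29 = 0.276888
Normalizer over all consistent configurations: 0.6522*0.71 + 0.954786*0.29 = 0.739950
P(genuine code bug | test failure, flaky test harness) = 0.276888/0.739950 ≈ 0.374
The drop from 0.811 to 0.374 is the explaining-away (discounting) effect.

Pr(genuine code bug | test failure) ≈ 0.811; Pr(genuine code bug | test failure, flaky test harness) ≈ 0.374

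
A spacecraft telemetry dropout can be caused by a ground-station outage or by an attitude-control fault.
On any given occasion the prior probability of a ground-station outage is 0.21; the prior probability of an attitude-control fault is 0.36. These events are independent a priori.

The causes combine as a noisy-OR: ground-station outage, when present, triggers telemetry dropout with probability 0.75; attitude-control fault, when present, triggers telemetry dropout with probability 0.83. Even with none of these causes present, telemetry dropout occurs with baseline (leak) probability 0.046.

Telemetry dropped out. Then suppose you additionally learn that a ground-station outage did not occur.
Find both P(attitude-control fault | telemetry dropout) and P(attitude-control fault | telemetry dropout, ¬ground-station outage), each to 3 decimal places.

P(attitude-control fault | telemetry dropout) ≈ 0.712; P(attitude-control fault | telemetry dropout, ¬ground-station outage) ≈ 0.911

Under noisy-OR, P(telemetry dropout | causes) = 1 − (1−0.046)·∏(1−qᵢ) over the active causes.
Weight on attitude-control fault=true, given the evidence: 0.238276 + 0.072535 = 0.310811
Denominator P(telemetry dropout): 0.046*0.79*0.64 + 0.83782*0.79*0.36 + 0.7615*0.21*0.64 + 0.959455*0.21*0.36 = 0.436415
P(attitude-control fault | telemetry dropout) = 0.310811/0.436415 ≈ 0.712

With the extra evidence:
For the numerator, keep only attitude-control fault=true terms: 0.83782*0.36 = 0.301615
Denominator P(telemetry dropout | ¬ground-station outage): 0.046*0.64 + 0.83782*0.36 = 0.331055
Posterior = 0.301615 / 0.331055 ≈ 0.911
With ground-station outage excluded, attitude-control fault must carry more of the explanatory weight for the telemetry dropout.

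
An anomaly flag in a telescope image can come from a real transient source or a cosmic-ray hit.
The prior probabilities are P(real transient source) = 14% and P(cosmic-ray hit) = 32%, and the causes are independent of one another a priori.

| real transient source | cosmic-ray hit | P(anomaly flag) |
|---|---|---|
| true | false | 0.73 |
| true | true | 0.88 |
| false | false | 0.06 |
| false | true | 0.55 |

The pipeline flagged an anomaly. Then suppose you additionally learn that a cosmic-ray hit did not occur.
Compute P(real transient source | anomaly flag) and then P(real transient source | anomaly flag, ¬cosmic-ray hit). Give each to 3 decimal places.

P(real transient source | anomaly flag) ≈ 0.369; P(real transient source | anomaly flag, ¬cosmic-ray hit) ≈ 0.664

By total probability over the 4 (real transient source, cosmic-ray hit) configurations:
  P(anomaly flag) = 0.06×0.86×0.68 + 0.55×0.86×0.32 + 0.73×0.14×0.68 + 0.88×0.14×0.32
        = 0.035088 + 0.151360 + 0.069496 + 0.039424 = 0.295368
Configurations with real transient source contribute 0.108920, so
  P(real transient source | anomaly flag) = 0.108920 / 0.295368 ≈ 0.369

With the extra evidence:
Weight on real transient source=true, given the evidence: 0.73·0.14 = 0.102200
The normalizing constant is 0.06·0.86 + 0.73·0.14 = 0.153800
Posterior = 0.102200 / 0.153800 ≈ 0.664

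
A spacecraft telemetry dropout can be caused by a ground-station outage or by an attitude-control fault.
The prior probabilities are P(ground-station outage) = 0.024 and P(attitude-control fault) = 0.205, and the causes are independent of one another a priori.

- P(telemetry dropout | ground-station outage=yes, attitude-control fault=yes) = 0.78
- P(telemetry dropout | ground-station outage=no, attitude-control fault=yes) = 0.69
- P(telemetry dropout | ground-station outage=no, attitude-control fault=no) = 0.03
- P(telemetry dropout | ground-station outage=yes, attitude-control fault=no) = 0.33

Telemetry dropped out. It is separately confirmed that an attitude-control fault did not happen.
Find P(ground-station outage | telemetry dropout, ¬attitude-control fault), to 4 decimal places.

P(ground-station outage | telemetry dropout, ¬attitude-control fault) ≈ 0.2129

P(telemetry dropout | ¬attitude-control fault) = 0.03·0.976 + 0.33·0.024 = 0.029280 + 0.007920 = 0.037200
The ground-station outage-present share is 0.33·0.024 = 0.007920.
Hence the posterior is 0.007920/0.037200 ≈ 0.2129.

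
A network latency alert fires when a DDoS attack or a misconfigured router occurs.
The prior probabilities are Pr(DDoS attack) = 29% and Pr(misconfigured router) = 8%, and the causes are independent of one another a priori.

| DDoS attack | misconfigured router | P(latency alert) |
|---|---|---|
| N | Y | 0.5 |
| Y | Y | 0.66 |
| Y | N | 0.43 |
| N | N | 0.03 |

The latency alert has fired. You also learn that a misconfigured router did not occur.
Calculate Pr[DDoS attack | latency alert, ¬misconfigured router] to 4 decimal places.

Pr[DDoS attack | latency alert, ¬misconfigured router] ≈ 0.8541

P(latency alert | ¬misconfigured router) = 0.03·0.71 + 0.43·0.29 = 0.021300 + 0.124700 = 0.146000
Of this, 0.124700 comes from 0.43·0.29 (the DDoS attack=true cases).
So P(DDoS attack | latency alert, ¬misconfigured router) = 0.124700/0.146000 ≈ 0.8541.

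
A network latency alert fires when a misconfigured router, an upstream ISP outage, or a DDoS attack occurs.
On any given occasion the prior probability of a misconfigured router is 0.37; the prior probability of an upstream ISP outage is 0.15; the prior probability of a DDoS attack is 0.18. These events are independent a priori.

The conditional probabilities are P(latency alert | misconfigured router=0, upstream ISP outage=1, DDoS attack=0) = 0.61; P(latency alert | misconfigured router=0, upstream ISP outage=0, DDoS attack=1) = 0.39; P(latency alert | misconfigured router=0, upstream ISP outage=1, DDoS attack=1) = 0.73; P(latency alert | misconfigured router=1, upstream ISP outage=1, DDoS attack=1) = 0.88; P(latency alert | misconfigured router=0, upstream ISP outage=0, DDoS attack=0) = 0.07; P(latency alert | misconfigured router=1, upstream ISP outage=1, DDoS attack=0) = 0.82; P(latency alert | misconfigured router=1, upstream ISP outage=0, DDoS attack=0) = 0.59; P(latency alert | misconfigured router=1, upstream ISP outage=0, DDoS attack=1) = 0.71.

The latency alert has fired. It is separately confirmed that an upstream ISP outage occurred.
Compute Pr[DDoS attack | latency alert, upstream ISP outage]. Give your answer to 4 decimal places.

Pr[DDoS attack | latency alert, upstream ISP outage] ≈ 0.2005

Enumerate the 4 (misconfigured router, DDoS attack) configurations and weight by the priors:
  P(latency alert | upstream ISP outage) = 0.61*0.63*0.82 + 0.73*0.63*0.18 + 0.82*0.37*0.82 + 0.88*0.37*0.18
        = 0.315126 + 0.082782 + 0.248788 + 0.058608 = 0.705304
Configurations with DDoS attack contribute 0.141390, so
  P(DDoS attack | latency alert, upstream ISP outage) = 0.141390 / 0.705304 ≈ 0.2005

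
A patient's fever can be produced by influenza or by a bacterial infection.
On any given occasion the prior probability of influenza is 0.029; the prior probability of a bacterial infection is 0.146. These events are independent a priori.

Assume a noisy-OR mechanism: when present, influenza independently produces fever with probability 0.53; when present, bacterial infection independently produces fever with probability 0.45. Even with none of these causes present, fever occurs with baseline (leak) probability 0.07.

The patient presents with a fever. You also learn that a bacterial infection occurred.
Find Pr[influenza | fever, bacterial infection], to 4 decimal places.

Under noisy-OR, P(fever | causes) = 1 − (1−0.07)·∏(1−qᵢ) over the active causes.
Sum P(fever|·) weighted by the priors over both values of influenza:
  P(fever | bacterial infection) = 0.4885×0.971 + 0.759595×0.029
        = 0.474333 + 0.022028 = 0.496361
Keeping only the influenza-present terms gives 0.022028, so
  P(influenza | fever, bacterial infection) = 0.022028 / 0.496361 ≈ 0.0444

Pr[influenza | fever, bacterial infection] ≈ 0.0444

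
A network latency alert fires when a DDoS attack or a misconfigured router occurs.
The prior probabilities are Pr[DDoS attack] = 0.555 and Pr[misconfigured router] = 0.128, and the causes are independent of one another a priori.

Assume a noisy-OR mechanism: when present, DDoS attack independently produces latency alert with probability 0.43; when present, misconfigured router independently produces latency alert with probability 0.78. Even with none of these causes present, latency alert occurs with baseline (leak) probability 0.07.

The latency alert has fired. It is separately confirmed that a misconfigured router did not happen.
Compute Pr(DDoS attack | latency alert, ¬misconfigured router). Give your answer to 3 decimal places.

Under noisy-OR, P(latency alert | causes) = 1 − (1−0.07)·∏(1−qᵢ) over the active causes.
P(latency alert | ¬misconfigured router) = 0.07*0.445 + 0.4699*0.555 = 0.031150 + 0.260795 = 0.291945
Of this, 0.260795 comes from 0.4699*0.555 (the DDoS attack=true cases).
Hence the posterior is 0.260795/0.291945 ≈ 0.893.

Pr(DDoS attack | latency alert, ¬misconfigured router) ≈ 0.893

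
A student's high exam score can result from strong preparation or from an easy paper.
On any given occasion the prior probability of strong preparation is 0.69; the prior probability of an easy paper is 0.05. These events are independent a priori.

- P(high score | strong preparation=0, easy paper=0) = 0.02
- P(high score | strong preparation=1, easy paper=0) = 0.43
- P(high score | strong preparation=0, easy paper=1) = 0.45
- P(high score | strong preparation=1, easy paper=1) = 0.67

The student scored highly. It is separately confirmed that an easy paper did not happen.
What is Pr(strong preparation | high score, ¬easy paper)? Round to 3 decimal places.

Pr(strong preparation | high score, ¬easy paper) ≈ 0.980

For the numerator, keep only strong preparation=true terms: 0.43·0.69 = 0.296700
Normalizer over all consistent configurations: 0.02·0.31 + 0.43·0.69 = 0.302900
Posterior = 0.296700 / 0.302900 ≈ 0.980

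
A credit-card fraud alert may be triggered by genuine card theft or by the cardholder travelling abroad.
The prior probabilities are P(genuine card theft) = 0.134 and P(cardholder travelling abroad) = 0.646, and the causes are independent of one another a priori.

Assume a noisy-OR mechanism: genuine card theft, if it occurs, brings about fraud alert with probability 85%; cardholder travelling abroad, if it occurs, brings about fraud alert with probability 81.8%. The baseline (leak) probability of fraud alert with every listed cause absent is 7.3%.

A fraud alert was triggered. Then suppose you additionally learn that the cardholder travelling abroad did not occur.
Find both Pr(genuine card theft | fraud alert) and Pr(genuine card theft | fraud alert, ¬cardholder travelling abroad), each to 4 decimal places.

Under noisy-OR, P(fraud alert | causes) = 1 − (1−0.073)·∏(1−qᵢ) over the active causes.
Numerator (weight on configurations with genuine card theft): 0.040840 + 0.084373 = 0.125213
Normalizer over all consistent configurations: 0.073·0.866·0.354 + 0.831286·0.866·0.646 + 0.86095·0.134·0.354 + 0.974693·0.134·0.646 = 0.612643
Posterior = 0.125213 / 0.612643 ≈ 0.2044

With the extra evidence:
Enumerate both values of genuine card theft and weight by the priors:
  P(fraud alert | ¬cardholder travelling abroad) = 0.073×0.866 + 0.86095×0.134
        = 0.063218 + 0.115367 = 0.178585
Configurations with genuine card theft contribute 0.115367, so
  P(genuine card theft | fraud alert, ¬cardholder travelling abroad) = 0.115367 / 0.178585 ≈ 0.6460

Pr(genuine card theft | fraud alert) ≈ 0.2044; Pr(genuine card theft | fraud alert, ¬cardholder travelling abroad) ≈ 0.6460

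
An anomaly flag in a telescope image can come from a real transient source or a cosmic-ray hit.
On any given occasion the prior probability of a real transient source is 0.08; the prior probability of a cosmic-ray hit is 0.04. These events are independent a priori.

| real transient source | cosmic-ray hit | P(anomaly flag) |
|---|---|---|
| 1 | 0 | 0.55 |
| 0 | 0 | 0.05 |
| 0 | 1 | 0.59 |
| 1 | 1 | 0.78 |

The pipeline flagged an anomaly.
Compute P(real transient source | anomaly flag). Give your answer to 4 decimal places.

Sum P(anomaly flag|·) weighted by the priors over the 4 (real transient source, cosmic-ray hit) configurations:
  P(anomaly flag) = 0.05*0.92*0.96 + 0.59*0.92*0.04 + 0.55*0.08*0.96 + 0.78*0.08*0.04
        = 0.044160 + 0.021712 + 0.042240 + 0.002496 = 0.110608
Keeping only the real transient source-present terms gives 0.044736, so
  P(real transient source | anomaly flag) = 0.044736 / 0.110608 ≈ 0.4045

P(real transient source | anomaly flag) ≈ 0.4045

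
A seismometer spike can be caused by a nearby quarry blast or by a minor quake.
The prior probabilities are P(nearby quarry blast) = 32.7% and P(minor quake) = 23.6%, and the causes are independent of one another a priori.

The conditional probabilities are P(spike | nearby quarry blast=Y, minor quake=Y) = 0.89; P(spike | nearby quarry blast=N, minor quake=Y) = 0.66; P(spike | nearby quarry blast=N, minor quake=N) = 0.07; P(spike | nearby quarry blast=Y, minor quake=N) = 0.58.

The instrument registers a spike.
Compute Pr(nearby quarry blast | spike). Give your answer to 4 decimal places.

For the numerator, keep only nearby quarry blast=true terms: 0.144900 + 0.068683 = 0.213583
Normalizer over all consistent configurations: 0.07×0.673×0.764 + 0.66×0.673×0.236 + 0.58×0.327×0.764 + 0.89×0.327×0.236 = 0.354401
P(nearby quarry blast | spike) = 0.213583/0.354401 ≈ 0.6027

Pr(nearby quarry blast | spike) ≈ 0.6027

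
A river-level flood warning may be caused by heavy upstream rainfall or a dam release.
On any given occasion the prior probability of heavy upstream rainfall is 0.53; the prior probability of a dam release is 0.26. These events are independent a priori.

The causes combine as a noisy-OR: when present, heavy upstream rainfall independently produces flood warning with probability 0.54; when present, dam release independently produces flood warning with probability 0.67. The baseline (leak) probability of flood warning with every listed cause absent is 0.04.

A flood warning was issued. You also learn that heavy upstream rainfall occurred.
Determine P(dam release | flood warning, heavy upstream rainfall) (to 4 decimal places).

Under noisy-OR, P(flood warning | causes) = 1 − (1−0.04)·∏(1−qᵢ) over the active causes.
Enumerate both values of dam release and weight by the priors:
  P(flood warning | heavy upstream rainfall) = 0.5584·0.74 + 0.854272·0.26
        = 0.413216 + 0.222111 = 0.635327
Configurations with dam release contribute 0.222111, so
  P(dam release | flood warning, heavy upstream rainfall) = 0.222111 / 0.635327 ≈ 0.3496

P(dam release | flood warning, heavy upstream rainfall) ≈ 0.3496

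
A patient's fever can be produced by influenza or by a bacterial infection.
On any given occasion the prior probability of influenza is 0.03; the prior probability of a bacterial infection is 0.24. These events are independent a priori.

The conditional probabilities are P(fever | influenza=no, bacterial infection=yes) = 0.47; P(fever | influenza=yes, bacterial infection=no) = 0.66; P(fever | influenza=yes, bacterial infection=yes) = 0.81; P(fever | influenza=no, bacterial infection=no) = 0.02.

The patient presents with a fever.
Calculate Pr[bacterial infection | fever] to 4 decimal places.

Pr[bacterial infection | fever] ≈ 0.7946

By total probability over the 4 (influenza, bacterial infection) configurations:
  P(fever) = 0.02·0.97·0.76 + 0.47·0.97·0.24 + 0.66·0.03·0.76 + 0.81·0.03·0.24
        = 0.014744 + 0.109416 + 0.015048 + 0.005832 = 0.145040
Keeping only the bacterial infection-present terms gives 0.115248, so
  P(bacterial infection | fever) = 0.115248 / 0.145040 ≈ 0.7946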